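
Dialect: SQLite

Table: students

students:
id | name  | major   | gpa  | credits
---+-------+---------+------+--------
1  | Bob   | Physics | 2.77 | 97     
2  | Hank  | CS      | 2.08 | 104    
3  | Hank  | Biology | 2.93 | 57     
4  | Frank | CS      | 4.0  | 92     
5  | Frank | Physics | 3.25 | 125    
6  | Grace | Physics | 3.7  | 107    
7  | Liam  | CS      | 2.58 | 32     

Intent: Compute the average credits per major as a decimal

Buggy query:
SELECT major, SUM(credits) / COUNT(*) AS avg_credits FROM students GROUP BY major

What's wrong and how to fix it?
Bug: Both operands are integers, so '/' performs integer division and truncates

Fix: Multiply by 1.0 (or CAST to REAL) to force floating-point division

Corrected query:
SELECT major, SUM(credits) * 1.0 / COUNT(*) AS avg_credits FROM students GROUP BY major

Result:
major   | avg_credits
--------+------------
Biology | 57         
CS      | 76         
Physics | 109.666667 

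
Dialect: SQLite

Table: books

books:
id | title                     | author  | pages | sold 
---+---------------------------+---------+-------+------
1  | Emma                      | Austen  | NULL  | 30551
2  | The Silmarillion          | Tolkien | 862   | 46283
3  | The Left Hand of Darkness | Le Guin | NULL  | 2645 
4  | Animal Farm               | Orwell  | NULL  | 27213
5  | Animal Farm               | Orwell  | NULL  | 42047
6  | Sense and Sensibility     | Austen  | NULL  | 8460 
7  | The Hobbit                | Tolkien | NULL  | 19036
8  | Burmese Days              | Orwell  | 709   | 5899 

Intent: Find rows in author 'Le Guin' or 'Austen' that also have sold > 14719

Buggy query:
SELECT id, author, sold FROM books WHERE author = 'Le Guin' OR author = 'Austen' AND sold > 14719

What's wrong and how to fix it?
Bug: AND binds tighter than OR, so this parses as author = 'Le Guin' OR (author = 'Austen' AND sold > 14719)

Fix: Group the OR with parentheses (or use IN), then AND the threshold

Corrected query:
SELECT id, author, sold FROM books WHERE (author = 'Le Guin' OR author = 'Austen') AND sold > 14719

Result:
id | author | sold 
---+--------+------
1  | Austen | 30551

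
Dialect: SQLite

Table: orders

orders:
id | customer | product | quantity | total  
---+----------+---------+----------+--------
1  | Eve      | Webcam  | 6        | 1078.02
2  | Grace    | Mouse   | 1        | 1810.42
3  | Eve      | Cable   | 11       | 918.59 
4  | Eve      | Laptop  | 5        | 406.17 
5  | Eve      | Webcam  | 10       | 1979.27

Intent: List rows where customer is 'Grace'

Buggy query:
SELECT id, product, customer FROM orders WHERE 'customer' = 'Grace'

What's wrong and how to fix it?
Bug: 'customer' in single quotes is a string literal, not the column; the comparison is literal-vs-literal and never true

Fix: Remove the quotes around the column name (or use double quotes for an identifier)

Corrected query:
SELECT id, product, customer FROM orders WHERE customer = 'Grace'

Result:
id | product | customer
---+---------+---------
2  | Mouse   | Grace   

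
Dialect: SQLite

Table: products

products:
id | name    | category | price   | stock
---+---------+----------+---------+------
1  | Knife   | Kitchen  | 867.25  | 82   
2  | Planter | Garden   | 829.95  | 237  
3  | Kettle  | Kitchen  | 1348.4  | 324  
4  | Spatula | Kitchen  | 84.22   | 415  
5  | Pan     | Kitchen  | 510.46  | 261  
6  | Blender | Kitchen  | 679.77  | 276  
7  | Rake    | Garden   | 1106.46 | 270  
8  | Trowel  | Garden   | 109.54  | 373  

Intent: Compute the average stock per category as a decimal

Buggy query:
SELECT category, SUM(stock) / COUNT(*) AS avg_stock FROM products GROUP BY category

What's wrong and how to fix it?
Bug: SUM(stock) and COUNT(*) are both integers; the division truncates the fractional part

Fix: Multiply by 1.0 (or CAST to REAL) to force floating-point division

Corrected query:
SELECT category, SUM(stock) * 1.0 / COUNT(*) AS avg_stock FROM products GROUP BY category

Result:
category | avg_stock 
---------+-----------
Garden   | 293.333333
Kitchen  | 271.6     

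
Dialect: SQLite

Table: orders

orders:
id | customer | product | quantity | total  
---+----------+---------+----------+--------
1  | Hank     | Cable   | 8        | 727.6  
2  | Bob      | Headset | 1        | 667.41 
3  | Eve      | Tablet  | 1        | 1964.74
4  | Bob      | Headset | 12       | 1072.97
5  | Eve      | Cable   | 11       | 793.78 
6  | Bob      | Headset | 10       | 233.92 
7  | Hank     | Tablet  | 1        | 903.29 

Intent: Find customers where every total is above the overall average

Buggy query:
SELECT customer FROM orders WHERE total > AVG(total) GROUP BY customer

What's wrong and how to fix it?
Bug: WHERE evaluates per row before aggregation, so AVG() is unavailable

Fix: Use a subquery for AVG and a HAVING MIN(...) filter so the condition holds for every row in the group

Corrected query:
SELECT customer FROM orders GROUP BY customer HAVING MIN(total) > (SELECT AVG(total) FROM orders)

Result:
(no rows)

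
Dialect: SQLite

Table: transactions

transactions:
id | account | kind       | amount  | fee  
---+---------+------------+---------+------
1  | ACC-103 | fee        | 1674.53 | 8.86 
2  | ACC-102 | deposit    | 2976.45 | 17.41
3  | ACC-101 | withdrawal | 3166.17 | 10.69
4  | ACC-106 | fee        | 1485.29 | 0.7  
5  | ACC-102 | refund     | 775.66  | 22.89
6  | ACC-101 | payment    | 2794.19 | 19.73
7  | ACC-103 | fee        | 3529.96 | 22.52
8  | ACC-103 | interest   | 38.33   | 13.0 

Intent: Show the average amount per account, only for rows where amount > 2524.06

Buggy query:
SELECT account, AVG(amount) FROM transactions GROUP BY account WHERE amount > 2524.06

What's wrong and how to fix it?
Bug: Row-level WHERE must come before GROUP BY in the clause order

Fix: Move the WHERE clause before GROUP BY

Corrected query:
SELECT account, AVG(amount) FROM transactions WHERE amount > 2524.06 GROUP BY account

Result:
account | AVG(amount)
--------+------------
ACC-101 | 2980.18    
ACC-102 | 2976.45    
ACC-103 | 3529.96    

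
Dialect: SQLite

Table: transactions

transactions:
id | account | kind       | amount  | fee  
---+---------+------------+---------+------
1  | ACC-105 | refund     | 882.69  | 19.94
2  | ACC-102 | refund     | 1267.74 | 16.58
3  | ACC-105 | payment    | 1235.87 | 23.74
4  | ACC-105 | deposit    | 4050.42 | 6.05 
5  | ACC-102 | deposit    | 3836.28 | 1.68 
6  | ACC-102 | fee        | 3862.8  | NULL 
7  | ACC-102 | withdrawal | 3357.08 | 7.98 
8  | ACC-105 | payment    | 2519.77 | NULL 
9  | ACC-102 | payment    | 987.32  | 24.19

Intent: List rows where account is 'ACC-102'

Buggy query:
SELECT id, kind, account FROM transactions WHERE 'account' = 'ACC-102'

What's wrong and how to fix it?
Bug: 'account' in single quotes is a string literal, not the column; the comparison is literal-vs-literal and never true

Fix: Reference the column as account without single quotes

Corrected query:
SELECT id, kind, account FROM transactions WHERE account = 'ACC-102'

Result:
id | kind       | account
---+------------+--------
2  | refund     | ACC-102
5  | deposit    | ACC-102
6  | fee        | ACC-102
7  | withdrawal | ACC-102
9  | payment    | ACC-102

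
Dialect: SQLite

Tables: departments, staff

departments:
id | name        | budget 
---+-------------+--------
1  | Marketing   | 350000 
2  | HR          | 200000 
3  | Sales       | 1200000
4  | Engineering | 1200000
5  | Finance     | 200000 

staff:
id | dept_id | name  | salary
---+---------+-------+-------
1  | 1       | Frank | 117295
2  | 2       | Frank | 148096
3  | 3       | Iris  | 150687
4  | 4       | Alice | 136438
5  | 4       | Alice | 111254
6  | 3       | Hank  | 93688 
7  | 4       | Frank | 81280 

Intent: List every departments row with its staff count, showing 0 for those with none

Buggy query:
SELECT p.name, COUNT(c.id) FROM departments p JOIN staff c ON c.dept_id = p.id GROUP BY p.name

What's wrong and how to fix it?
Bug: INNER JOIN drops departments rows that have no matching staff rows

Fix: Switch to LEFT JOIN to retain unmatched parent rows

Corrected query:
SELECT p.name, COUNT(c.id) FROM departments p LEFT JOIN staff c ON c.dept_id = p.id GROUP BY p.name

Result:
name        | COUNT(c.id)
------------+------------
Engineering | 3          
Finance     | 0          
HR          | 1          
Marketing   | 1          
Sales       | 2          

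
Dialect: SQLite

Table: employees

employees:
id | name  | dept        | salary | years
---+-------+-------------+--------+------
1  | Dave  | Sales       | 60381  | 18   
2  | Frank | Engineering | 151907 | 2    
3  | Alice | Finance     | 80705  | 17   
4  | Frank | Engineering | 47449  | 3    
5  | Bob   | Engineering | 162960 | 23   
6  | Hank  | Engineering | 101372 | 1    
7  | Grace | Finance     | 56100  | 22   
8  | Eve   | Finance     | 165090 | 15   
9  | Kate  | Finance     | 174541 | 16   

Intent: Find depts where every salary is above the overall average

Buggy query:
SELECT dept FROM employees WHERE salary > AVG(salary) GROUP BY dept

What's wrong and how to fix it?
Bug: WHERE evaluates per row before aggregation, so AVG() is unavailable

Fix: Compute the overall average in a scalar subquery and compare each group's MIN against it in HAVING

Corrected query:
SELECT dept FROM employees GROUP BY dept HAVING MIN(salary) > (SELECT AVG(salary) FROM employees)

Result:
(no rows)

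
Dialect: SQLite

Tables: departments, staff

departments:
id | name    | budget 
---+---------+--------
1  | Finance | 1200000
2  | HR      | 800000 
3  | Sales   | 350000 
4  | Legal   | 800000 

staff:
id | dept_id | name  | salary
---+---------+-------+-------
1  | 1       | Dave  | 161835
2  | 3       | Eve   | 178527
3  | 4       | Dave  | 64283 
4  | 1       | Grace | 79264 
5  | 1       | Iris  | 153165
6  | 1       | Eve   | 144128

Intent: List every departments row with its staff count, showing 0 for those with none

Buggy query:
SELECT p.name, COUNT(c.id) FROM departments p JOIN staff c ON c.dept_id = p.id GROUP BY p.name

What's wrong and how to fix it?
Bug: INNER JOIN drops departments rows that have no matching staff rows

Fix: Switch to LEFT JOIN to retain unmatched parent rows

Corrected query:
SELECT p.name, COUNT(c.id) FROM departments p LEFT JOIN staff c ON c.dept_id = p.id GROUP BY p.name

Result:
name    | COUNT(c.id)
--------+------------
Finance | 4          
HR      | 0          
Legal   | 1          
Sales   | 1          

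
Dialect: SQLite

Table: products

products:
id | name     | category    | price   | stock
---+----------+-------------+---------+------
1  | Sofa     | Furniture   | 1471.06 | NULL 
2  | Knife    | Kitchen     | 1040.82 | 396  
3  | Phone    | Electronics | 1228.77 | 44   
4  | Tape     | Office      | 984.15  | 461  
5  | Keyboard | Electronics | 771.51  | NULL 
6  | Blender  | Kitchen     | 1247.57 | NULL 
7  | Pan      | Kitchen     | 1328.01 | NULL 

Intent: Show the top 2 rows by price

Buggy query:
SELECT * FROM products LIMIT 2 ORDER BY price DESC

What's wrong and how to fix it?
Bug: LIMIT must come after ORDER BY

Fix: Sort with ORDER BY, then apply LIMIT

Corrected query:
SELECT * FROM products ORDER BY price DESC LIMIT 2

Result:
id | name | category  | price   | stock
---+------+-----------+---------+------
1  | Sofa | Furniture | 1471.06 | NULL 
7  | Pan  | Kitchen   | 1328.01 | NULL 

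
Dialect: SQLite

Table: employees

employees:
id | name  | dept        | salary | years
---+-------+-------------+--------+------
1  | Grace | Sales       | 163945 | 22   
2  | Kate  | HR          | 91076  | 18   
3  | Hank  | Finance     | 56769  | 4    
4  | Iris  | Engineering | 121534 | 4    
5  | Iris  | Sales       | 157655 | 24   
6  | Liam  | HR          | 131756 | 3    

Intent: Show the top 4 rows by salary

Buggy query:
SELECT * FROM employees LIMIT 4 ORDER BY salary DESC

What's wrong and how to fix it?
Bug: LIMIT must come after ORDER BY

Fix: Sort with ORDER BY, then apply LIMIT

Corrected query:
SELECT * FROM employees ORDER BY salary DESC LIMIT 4

Result:
id | name  | dept        | salary | years
---+-------+-------------+--------+------
1  | Grace | Sales       | 163945 | 22   
5  | Iris  | Sales       | 157655 | 24   
6  | Liam  | HR          | 131756 | 3    
4  | Iris  | Engineering | 121534 | 4    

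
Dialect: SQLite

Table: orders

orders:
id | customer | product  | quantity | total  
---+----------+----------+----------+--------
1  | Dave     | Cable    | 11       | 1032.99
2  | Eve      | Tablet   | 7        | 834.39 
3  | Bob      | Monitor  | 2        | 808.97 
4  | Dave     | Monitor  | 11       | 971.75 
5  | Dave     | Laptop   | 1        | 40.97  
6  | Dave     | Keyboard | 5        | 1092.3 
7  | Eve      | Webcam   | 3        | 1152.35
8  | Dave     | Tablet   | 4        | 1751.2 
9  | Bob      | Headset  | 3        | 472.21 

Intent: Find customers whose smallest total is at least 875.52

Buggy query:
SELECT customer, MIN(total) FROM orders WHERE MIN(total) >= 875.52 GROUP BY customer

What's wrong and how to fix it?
Bug: MIN() in WHERE is a misuse of aggregate

Fix: Use HAVING for the per-group MIN condition

Corrected query:
SELECT customer, MIN(total) FROM orders GROUP BY customer HAVING MIN(total) >= 875.52

Result:
(no rows)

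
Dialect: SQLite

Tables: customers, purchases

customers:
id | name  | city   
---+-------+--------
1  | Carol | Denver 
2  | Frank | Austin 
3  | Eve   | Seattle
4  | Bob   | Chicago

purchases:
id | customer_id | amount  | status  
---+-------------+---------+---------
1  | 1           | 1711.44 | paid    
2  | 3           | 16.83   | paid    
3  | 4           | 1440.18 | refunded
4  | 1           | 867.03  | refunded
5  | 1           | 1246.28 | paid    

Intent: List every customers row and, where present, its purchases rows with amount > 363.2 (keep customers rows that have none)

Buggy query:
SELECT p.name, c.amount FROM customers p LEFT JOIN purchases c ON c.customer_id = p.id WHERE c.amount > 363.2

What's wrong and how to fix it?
Bug: Filtering c.amount in WHERE discards the NULL rows produced by LEFT JOIN, turning it into an inner join

Fix: Put 'c.amount > 363.2' in the JOIN's ON clause instead of WHERE

Corrected query:
SELECT p.name, c.amount FROM customers p LEFT JOIN purchases c ON c.customer_id = p.id AND c.amount > 363.2

Result:
name  | amount 
------+--------
Carol | 867.03 
Carol | 1246.28
Carol | 1711.44
Frank | NULL   
Eve   | NULL   
Bob   | 1440.18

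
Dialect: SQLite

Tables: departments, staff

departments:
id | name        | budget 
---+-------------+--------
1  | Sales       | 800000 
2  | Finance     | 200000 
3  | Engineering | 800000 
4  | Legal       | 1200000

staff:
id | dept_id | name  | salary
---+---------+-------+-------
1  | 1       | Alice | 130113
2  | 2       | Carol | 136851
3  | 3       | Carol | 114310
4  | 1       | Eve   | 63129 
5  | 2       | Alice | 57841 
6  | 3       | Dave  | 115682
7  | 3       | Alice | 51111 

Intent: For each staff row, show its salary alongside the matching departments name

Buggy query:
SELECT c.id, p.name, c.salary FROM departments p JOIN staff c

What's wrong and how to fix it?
Bug: Missing join condition: each staff row is matched to all departments rows instead of just its own

Fix: Add ON c.dept_id = p.id to the JOIN

Corrected query:
SELECT c.id, p.name, c.salary FROM departments p JOIN staff c ON c.dept_id = p.id

Result:
id | name        | salary
---+-------------+-------
1  | Sales       | 130113
2  | Finance     | 136851
3  | Engineering | 114310
4  | Sales       | 63129 
5  | Finance     | 57841 
6  | Engineering | 115682
7  | Engineering | 51111 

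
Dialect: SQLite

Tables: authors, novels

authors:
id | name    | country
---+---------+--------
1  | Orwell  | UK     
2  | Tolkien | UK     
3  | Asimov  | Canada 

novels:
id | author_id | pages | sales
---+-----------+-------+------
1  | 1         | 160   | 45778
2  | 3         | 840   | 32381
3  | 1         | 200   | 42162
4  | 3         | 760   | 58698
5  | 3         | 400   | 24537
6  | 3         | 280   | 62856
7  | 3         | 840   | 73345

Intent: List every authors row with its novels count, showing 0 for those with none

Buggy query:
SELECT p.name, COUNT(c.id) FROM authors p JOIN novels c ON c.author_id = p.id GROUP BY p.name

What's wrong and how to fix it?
Bug: INNER JOIN drops authors rows that have no matching novels rows

Fix: Use LEFT JOIN so parents without children still appear (COUNT(c.id) gives 0)

Corrected query:
SELECT p.name, COUNT(c.id) FROM authors p LEFT JOIN novels c ON c.author_id = p.id GROUP BY p.name

Result:
name    | COUNT(c.id)
--------+------------
Asimov  | 5          
Orwell  | 2          
Tolkien | 0          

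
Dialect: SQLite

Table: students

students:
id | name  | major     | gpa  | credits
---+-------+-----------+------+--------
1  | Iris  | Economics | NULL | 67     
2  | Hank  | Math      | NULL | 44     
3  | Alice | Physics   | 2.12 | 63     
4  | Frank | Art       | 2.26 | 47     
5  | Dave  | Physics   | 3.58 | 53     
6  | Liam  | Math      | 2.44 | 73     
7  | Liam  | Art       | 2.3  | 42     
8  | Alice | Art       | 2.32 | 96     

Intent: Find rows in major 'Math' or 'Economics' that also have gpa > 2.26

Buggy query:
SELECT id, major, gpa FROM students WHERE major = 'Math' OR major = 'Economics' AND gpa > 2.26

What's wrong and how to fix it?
Bug: Without parentheses, AND is evaluated before OR, so the gpa filter only applies to the 'Economics' branch

Fix: Group the OR with parentheses (or use IN), then AND the threshold

Corrected query:
SELECT id, major, gpa FROM students WHERE (major = 'Math' OR major = 'Economics') AND gpa > 2.26

Result:
id | major | gpa 
---+-------+-----
6  | Math  | 2.44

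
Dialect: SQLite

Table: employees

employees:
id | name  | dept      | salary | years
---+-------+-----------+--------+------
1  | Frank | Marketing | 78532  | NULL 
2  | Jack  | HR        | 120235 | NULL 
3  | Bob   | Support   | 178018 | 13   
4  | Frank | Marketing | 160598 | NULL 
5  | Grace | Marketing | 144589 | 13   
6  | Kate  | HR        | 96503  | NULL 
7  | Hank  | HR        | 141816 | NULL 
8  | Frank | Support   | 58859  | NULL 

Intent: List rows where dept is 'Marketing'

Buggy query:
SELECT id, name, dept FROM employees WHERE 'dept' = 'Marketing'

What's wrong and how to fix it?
Bug: 'dept' in single quotes is a string literal, not the column; the comparison is literal-vs-literal and never true

Fix: Remove the quotes around the column name (or use double quotes for an identifier)

Corrected query:
SELECT id, name, dept FROM employees WHERE dept = 'Marketing'

Result:
id | name  | dept     
---+-------+----------
1  | Frank | Marketing
4  | Frank | Marketing
5  | Grace | Marketing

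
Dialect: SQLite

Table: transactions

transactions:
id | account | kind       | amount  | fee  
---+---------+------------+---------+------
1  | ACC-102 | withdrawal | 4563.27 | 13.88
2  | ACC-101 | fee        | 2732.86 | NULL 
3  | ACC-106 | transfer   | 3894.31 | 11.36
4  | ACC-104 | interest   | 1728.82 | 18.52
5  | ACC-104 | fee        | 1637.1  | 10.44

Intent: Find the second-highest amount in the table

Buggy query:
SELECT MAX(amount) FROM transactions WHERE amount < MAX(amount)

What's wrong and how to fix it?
Bug: The inner MAX is an aggregate inside WHERE, which is not allowed

Fix: Put the inner MAX in a scalar subquery

Corrected query:
SELECT MAX(amount) FROM transactions WHERE amount < (SELECT MAX(amount) FROM transactions)

Result:
MAX(amount)
-----------
3894.31    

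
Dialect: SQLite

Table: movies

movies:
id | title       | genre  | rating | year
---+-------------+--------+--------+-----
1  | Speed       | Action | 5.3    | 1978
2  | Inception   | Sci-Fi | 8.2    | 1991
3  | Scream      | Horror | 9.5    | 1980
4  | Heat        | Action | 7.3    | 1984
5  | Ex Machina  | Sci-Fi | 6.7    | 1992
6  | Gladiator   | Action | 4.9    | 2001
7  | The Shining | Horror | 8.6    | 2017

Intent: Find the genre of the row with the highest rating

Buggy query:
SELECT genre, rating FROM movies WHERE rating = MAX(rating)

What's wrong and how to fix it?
Bug: WHERE is evaluated per row; an aggregate over the whole table isn't defined there

Fix: Wrap MAX in a scalar subquery so WHERE compares against a single value

Corrected query:
SELECT genre, rating FROM movies WHERE rating = (SELECT MAX(rating) FROM movies)

Result:
genre  | rating
-------+-------
Horror | 9.5   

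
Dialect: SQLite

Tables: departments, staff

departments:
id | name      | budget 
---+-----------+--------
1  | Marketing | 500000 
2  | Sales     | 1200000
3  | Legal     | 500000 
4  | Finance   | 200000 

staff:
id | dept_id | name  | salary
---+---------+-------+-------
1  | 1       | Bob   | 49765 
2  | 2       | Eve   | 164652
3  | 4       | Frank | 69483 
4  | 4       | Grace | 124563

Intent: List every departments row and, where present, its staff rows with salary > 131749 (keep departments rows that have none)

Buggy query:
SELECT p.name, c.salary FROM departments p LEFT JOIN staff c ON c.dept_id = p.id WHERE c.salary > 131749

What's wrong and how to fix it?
Bug: A WHERE condition on the right-hand table after LEFT JOIN drops unmatched parents

Fix: Move the right-table condition into the ON clause so unmatched parents are kept

Corrected query:
SELECT p.name, c.salary FROM departments p LEFT JOIN staff c ON c.dept_id = p.id AND c.salary > 131749

Result:
name      | salary
----------+-------
Marketing | NULL  
Sales     | 164652
Legal     | NULL  
Finance   | NULL  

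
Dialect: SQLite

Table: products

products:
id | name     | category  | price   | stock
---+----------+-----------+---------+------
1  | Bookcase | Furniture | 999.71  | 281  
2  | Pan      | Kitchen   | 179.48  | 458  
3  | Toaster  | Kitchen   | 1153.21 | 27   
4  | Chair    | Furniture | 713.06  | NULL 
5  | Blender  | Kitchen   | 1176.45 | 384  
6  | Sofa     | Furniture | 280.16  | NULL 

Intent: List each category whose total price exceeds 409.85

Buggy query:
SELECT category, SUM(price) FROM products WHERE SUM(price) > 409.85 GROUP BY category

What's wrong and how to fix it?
Bug: Aggregate functions cannot appear in a WHERE clause

Fix: Move the aggregate condition to a HAVING clause

Corrected query:
SELECT category, SUM(price) FROM products GROUP BY category HAVING SUM(price) > 409.85

Result:
category  | SUM(price)
----------+-----------
Furniture | 1992.93   
Kitchen   | 2509.14   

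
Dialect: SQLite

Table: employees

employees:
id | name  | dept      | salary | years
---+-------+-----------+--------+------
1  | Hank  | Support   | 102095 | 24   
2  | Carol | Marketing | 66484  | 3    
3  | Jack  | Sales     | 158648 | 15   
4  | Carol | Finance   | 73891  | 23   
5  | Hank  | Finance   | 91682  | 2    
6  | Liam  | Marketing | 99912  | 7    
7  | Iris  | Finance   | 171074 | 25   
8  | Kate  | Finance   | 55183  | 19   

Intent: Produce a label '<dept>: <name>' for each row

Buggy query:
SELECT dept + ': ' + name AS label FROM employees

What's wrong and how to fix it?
Bug: '+' is numeric addition; on text columns SQLite converts them to 0 instead of concatenating

Fix: Replace + with || to concatenate text

Corrected query:
SELECT dept || ': ' || name AS label FROM employees

Result:
label           
----------------
Support: Hank   
Marketing: Carol
Sales: Jack     
Finance: Carol  
Finance: Hank   
Marketing: Liam 
Finance: Iris   
Finance: Kate   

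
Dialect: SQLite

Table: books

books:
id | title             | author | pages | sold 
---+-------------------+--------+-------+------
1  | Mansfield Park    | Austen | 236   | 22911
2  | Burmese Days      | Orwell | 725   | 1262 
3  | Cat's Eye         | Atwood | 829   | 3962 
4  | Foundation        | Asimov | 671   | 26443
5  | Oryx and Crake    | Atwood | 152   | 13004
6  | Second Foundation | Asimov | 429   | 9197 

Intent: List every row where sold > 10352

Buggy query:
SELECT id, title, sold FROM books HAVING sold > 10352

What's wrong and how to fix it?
Bug: This is a non-aggregate query (no GROUP BY, no aggregates), so in SQLite the HAVING clause is invalid here; a row-level condition belongs in WHERE

Fix: Replace HAVING with WHERE since the condition applies to individual rows

Corrected query:
SELECT id, title, sold FROM books WHERE sold > 10352

Result:
id | title          | sold 
---+----------------+------
1  | Mansfield Park | 22911
4  | Foundation     | 26443
5  | Oryx and Crake | 13004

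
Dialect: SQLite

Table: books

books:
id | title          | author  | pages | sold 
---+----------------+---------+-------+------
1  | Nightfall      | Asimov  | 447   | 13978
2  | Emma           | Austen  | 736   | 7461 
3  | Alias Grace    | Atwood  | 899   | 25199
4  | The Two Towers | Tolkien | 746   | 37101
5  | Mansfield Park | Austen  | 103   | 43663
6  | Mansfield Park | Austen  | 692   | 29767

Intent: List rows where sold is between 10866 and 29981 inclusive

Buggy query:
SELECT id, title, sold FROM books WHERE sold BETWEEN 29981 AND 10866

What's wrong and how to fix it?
Bug: The bounds are reversed; BETWEEN a AND b requires a <= b to match anything

Fix: Write BETWEEN 10866 AND 29981

Corrected query:
SELECT id, title, sold FROM books WHERE sold BETWEEN 10866 AND 29981

Result:
id | title          | sold 
---+----------------+------
1  | Nightfall      | 13978
3  | Alias Grace    | 25199
6  | Mansfield Park | 29767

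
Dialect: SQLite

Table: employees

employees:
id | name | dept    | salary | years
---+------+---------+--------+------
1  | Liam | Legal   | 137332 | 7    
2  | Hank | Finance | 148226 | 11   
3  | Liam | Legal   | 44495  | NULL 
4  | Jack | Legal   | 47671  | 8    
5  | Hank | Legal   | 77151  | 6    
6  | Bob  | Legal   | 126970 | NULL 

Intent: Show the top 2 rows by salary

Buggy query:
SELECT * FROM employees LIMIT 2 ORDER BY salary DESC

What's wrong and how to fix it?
Bug: LIMIT must come after ORDER BY

Fix: Swap the clauses: ORDER BY first, then LIMIT

Corrected query:
SELECT * FROM employees ORDER BY salary DESC LIMIT 2

Result:
id | name | dept    | salary | years
---+------+---------+--------+------
2  | Hank | Finance | 148226 | 11   
1  | Liam | Legal   | 137332 | 7    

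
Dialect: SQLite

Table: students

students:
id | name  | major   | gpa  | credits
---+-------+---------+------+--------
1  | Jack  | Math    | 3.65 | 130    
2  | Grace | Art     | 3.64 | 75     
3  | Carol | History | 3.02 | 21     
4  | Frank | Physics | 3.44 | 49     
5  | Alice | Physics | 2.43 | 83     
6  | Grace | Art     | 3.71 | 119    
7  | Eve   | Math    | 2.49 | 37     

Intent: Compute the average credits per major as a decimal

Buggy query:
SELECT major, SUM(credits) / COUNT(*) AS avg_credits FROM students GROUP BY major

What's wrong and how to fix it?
Bug: SUM(credits) and COUNT(*) are both integers; the division truncates the fractional part

Fix: Cast one side to REAL so the division keeps the fractional part

Corrected query:
SELECT major, SUM(credits) * 1.0 / COUNT(*) AS avg_credits FROM students GROUP BY major

Result:
major   | avg_credits
--------+------------
Art     | 97         
History | 21         
Math    | 83.5       
Physics | 66         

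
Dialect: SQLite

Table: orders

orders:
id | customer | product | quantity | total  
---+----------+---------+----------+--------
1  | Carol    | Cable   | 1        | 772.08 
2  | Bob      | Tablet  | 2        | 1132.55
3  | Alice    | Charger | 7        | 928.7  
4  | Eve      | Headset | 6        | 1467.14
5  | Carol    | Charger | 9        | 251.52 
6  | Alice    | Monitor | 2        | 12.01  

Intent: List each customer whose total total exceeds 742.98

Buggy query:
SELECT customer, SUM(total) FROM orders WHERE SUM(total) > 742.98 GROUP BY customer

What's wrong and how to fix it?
Bug: WHERE runs before GROUP BY, so aggregates aren't available there

Fix: Use HAVING (which filters groups after aggregation) instead of WHERE

Corrected query:
SELECT customer, SUM(total) FROM orders GROUP BY customer HAVING SUM(total) > 742.98

Result:
customer | SUM(total)
---------+-----------
Alice    | 940.71    
Bob      | 1132.55   
Carol    | 1023.6    
Eve      | 1467.14   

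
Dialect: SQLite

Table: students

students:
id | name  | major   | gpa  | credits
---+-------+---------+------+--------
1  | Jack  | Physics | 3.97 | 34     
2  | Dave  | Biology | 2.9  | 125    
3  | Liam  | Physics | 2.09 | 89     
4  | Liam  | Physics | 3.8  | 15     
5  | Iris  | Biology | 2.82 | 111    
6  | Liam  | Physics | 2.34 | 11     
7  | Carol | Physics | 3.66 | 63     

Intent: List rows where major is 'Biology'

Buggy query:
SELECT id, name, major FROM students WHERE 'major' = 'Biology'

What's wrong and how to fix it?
Bug: Single quotes denote string literals in SQL; the column name is being compared as a constant string

Fix: Reference the column as major without single quotes

Corrected query:
SELECT id, name, major FROM students WHERE major = 'Biology'

Result:
id | name | major  
---+------+--------
2  | Dave | Biology
5  | Iris | Biology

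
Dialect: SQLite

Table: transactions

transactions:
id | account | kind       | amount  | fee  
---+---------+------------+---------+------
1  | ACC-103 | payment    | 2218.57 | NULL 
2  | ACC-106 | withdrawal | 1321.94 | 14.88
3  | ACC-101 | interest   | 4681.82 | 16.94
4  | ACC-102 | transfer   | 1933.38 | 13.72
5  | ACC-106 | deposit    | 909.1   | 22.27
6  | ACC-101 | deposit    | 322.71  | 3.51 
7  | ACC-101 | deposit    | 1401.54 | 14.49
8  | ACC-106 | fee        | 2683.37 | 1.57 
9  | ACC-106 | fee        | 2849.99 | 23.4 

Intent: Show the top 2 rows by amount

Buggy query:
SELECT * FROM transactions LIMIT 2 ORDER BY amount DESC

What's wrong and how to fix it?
Bug: LIMIT must come after ORDER BY

Fix: Swap the clauses: ORDER BY first, then LIMIT

Corrected query:
SELECT * FROM transactions ORDER BY amount DESC LIMIT 2

Result:
id | account | kind     | amount  | fee  
---+---------+----------+---------+------
3  | ACC-101 | interest | 4681.82 | 16.94
9  | ACC-106 | fee      | 2849.99 | 23.4 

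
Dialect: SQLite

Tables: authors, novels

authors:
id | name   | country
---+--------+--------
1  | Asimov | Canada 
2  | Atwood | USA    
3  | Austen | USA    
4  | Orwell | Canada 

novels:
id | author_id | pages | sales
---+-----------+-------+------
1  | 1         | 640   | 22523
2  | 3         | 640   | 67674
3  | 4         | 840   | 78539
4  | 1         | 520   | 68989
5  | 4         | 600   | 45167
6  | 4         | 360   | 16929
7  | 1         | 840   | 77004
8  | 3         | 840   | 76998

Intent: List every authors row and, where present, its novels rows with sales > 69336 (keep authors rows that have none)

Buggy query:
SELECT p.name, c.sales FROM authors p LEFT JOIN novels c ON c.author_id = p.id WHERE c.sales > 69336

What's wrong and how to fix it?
Bug: Filtering c.sales in WHERE discards the NULL rows produced by LEFT JOIN, turning it into an inner join

Fix: Put 'c.sales > 69336' in the JOIN's ON clause instead of WHERE

Corrected query:
SELECT p.name, c.sales FROM authors p LEFT JOIN novels c ON c.author_id = p.id AND c.sales > 69336

Result:
name   | sales
-------+------
Asimov | 77004
Atwood | NULL 
Austen | 76998
Orwell | 78539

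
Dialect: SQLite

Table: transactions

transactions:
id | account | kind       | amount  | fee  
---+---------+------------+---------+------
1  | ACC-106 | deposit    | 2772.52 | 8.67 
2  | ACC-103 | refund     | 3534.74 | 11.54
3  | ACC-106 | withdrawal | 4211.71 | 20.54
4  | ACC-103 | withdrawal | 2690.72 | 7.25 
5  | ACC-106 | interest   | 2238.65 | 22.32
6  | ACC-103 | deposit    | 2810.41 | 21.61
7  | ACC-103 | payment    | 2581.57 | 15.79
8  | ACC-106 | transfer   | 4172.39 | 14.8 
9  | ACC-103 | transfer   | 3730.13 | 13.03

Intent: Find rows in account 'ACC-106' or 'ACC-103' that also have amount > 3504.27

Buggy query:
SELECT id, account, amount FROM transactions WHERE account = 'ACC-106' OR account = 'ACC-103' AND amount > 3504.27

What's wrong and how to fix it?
Bug: Without parentheses, AND is evaluated before OR, so the amount filter only applies to the 'ACC-103' branch

Fix: Group the OR with parentheses (or use IN), then AND the threshold

Corrected query:
SELECT id, account, amount FROM transactions WHERE (account = 'ACC-106' OR account = 'ACC-103') AND amount > 3504.27

Result:
id | account | amount 
---+---------+--------
2  | ACC-103 | 3534.74
3  | ACC-106 | 4211.71
8  | ACC-106 | 4172.39
9  | ACC-103 | 3730.13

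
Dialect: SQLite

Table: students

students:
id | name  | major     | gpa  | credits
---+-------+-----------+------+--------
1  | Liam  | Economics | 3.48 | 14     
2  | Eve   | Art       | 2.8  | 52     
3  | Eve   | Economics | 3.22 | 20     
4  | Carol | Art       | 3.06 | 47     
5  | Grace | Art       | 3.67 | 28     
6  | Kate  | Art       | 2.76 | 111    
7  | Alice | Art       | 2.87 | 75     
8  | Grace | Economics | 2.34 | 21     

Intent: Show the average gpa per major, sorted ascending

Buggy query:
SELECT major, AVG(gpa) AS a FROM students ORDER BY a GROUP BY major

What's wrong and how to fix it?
Bug: ORDER BY appears before GROUP BY; SQL clause order requires GROUP BY first

Fix: Reorder: SELECT … FROM … GROUP BY … ORDER BY …

Corrected query:
SELECT major, AVG(gpa) AS a FROM students GROUP BY major ORDER BY a

Result:
major     | a       
----------+---------
Economics | 3.013333
Art       | 3.032   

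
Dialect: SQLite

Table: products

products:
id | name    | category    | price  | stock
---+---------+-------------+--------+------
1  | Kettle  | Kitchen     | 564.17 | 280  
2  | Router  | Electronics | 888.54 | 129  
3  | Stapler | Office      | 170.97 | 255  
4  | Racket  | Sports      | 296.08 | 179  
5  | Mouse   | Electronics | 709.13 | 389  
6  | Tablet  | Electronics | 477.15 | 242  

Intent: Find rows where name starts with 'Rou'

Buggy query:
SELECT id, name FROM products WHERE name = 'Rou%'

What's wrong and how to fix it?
Bug: '=' compares the literal string including the % character; pattern matching needs LIKE

Fix: Replace '=' with LIKE so 'Rou%' is treated as a pattern

Corrected query:
SELECT id, name FROM products WHERE name LIKE 'Rou%'

Result:
id | name  
---+-------
2  | Router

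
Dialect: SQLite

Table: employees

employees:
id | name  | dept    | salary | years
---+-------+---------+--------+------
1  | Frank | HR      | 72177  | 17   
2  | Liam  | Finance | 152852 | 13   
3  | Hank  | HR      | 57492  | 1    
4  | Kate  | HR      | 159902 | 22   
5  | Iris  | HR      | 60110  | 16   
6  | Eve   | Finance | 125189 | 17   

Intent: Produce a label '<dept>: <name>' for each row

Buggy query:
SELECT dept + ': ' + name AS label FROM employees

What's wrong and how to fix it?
Bug: SQLite uses || for string concatenation; + coerces text to numbers (yielding 0)

Fix: Replace + with || to concatenate text

Corrected query:
SELECT dept || ': ' || name AS label FROM employees

Result:
label        
-------------
HR: Frank    
Finance: Liam
HR: Hank     
HR: Kate     
HR: Iris     
Finance: Eve 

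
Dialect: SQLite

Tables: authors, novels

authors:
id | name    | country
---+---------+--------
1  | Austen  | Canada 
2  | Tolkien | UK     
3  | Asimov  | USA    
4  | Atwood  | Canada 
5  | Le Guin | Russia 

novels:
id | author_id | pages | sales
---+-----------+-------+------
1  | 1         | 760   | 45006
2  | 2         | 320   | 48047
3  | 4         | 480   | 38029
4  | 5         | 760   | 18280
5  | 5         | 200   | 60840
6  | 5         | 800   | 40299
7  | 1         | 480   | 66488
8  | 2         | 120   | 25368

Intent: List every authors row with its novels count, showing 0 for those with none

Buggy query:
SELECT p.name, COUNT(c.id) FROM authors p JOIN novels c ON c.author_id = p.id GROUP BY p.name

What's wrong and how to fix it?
Bug: An inner join excludes parents with zero children

Fix: Switch to LEFT JOIN to retain unmatched parent rows

Corrected query:
SELECT p.name, COUNT(c.id) FROM authors p LEFT JOIN novels c ON c.author_id = p.id GROUP BY p.name

Result:
name    | COUNT(c.id)
--------+------------
Asimov  | 0          
Atwood  | 1          
Austen  | 2          
Le Guin | 3          
Tolkien | 2          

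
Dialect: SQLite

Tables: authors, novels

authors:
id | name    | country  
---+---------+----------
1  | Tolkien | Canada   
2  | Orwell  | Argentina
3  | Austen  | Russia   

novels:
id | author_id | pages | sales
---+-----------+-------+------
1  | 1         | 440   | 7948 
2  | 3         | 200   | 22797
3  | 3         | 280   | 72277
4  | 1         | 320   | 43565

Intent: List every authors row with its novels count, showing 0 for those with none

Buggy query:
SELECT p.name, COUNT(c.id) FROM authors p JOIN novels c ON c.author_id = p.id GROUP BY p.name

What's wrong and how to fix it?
Bug: INNER JOIN drops authors rows that have no matching novels rows

Fix: Switch to LEFT JOIN to retain unmatched parent rows

Corrected query:
SELECT p.name, COUNT(c.id) FROM authors p LEFT JOIN novels c ON c.author_id = p.id GROUP BY p.name

Result:
name    | COUNT(c.id)
--------+------------
Austen  | 2          
Orwell  | 0          
Tolkien | 2          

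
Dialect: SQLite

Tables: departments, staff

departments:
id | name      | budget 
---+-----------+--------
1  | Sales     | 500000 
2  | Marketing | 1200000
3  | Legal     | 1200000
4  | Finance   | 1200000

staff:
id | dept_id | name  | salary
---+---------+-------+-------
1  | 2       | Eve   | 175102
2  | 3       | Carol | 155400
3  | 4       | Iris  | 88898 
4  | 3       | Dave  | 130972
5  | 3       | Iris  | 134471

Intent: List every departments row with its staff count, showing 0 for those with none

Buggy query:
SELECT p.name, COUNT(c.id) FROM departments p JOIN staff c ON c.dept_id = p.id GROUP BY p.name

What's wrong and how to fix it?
Bug: INNER JOIN drops departments rows that have no matching staff rows

Fix: Use LEFT JOIN so parents without children still appear (COUNT(c.id) gives 0)

Corrected query:
SELECT p.name, COUNT(c.id) FROM departments p LEFT JOIN staff c ON c.dept_id = p.id GROUP BY p.name

Result:
name      | COUNT(c.id)
----------+------------
Finance   | 1          
Legal     | 3          
Marketing | 1          
Sales     | 0          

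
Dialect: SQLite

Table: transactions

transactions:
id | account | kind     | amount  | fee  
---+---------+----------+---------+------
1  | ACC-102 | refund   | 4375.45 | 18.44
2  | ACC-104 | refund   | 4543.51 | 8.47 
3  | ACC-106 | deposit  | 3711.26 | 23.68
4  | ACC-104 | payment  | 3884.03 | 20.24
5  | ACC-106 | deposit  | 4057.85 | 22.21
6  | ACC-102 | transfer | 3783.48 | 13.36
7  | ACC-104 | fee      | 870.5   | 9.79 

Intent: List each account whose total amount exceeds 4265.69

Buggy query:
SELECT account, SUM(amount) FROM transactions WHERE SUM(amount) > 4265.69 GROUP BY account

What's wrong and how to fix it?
Bug: Aggregate functions cannot appear in a WHERE clause

Fix: Move the aggregate condition to a HAVING clause

Corrected query:
SELECT account, SUM(amount) FROM transactions GROUP BY account HAVING SUM(amount) > 4265.69

Result:
account | SUM(amount)
--------+------------
ACC-102 | 8158.93    
ACC-104 | 9298.04    
ACC-106 | 7769.11    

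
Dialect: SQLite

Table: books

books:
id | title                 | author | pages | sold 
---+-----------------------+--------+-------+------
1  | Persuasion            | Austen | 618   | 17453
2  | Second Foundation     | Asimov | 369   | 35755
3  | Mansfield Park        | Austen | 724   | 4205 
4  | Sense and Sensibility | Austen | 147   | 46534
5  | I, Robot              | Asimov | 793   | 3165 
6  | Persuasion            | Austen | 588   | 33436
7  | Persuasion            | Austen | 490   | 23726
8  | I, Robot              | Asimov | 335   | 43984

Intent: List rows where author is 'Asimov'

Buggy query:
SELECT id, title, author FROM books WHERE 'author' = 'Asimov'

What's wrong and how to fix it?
Bug: Single quotes denote string literals in SQL; the column name is being compared as a constant string

Fix: Reference the column as author without single quotes

Corrected query:
SELECT id, title, author FROM books WHERE author = 'Asimov'

Result:
id | title             | author
---+-------------------+-------
2  | Second Foundation | Asimov
5  | I, Robot          | Asimov
8  | I, Robot          | Asimov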